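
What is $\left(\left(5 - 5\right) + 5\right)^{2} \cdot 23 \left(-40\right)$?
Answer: $-23000$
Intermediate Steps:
$\left(\left(5 - 5\right) + 5\right)^{2} \cdot 23 \left(-40\right) = \left(0 + 5\right)^{2} \cdot 23 \left(-40\right) = 5^{2} \cdot 23 \left(-40\right) = 25 \cdot 23 \left(-40\right) = 575 \left(-40\right) = -23000$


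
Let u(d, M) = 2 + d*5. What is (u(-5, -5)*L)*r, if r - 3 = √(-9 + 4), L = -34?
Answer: 2346 + 782*I*√5 ≈ 2346.0 + 1748.6*I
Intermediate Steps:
u(d, M) = 2 + 5*d
r = 3 + I*√5 (r = 3 + √(-9 + 4) = 3 + √(-5) = 3 + I*√5 ≈ 3.0 + 2.2361*I)
(u(-5, -5)*L)*r = ((2 + 5*(-5))*(-34))*(3 + I*√5) = ((2 - 25)*(-34))*(3 + I*√5) = (-23*(-34))*(3 + I*√5) = 782*(3 + I*√5) = 2346 + 782*I*√5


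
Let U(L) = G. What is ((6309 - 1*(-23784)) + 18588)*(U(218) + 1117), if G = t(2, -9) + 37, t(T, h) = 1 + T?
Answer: 56323917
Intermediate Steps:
G = 40 (G = (1 + 2) + 37 = 3 + 37 = 40)
U(L) = 40
((6309 - 1*(-23784)) + 18588)*(U(218) + 1117) = ((6309 - 1*(-23784)) + 18588)*(40 + 1117) = ((6309 + 23784) + 18588)*1157 = (30093 + 18588)*1157 = 48681*1157 = 56323917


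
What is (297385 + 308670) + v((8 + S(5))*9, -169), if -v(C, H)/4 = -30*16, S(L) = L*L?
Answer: 607975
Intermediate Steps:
S(L) = L**2
v(C, H) = 1920 (v(C, H) = -(-120)*16 = -4*(-480) = 1920)
(297385 + 308670) + v((8 + S(5))*9, -169) = (297385 + 308670) + 1920 = 606055 + 1920 = 607975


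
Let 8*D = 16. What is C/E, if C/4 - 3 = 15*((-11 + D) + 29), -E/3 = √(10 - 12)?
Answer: 202*I*√2 ≈ 285.67*I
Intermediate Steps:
D = 2 (D = (⅛)*16 = 2)
E = -3*I*√2 (E = -3*√(10 - 12) = -3*I*√2 ≈ -4.2426*I)
C = 1212 (C = 12 + 4*(15*((-11 + 2) + 29)) = 12 + 4*(15*(-9 + 29)) = 12 + 4*(15*20) = 12 + 4*300 = 12 + 1200 = 1212)
C/E = 1212/((-3*I*√2)) = 1212*(I*√2/6) = 202*I*√2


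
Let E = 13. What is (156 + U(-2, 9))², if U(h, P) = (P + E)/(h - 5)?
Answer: 1144900/49 ≈ 23365.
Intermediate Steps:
U(h, P) = (13 + P)/(-5 + h) (U(h, P) = (P + 13)/(h - 5) = (13 + P)/(-5 + h))
(156 + U(-2, 9))² = (156 + (13 + 9)/(-5 - 2))² = (156 + 22/(-7))² = (156 - ⅐*22)² = (156 - 22/7)² = (1070/7)² = 1144900/49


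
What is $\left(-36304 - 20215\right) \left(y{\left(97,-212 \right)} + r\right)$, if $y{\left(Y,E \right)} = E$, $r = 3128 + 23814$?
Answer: $-1510752870$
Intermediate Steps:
$r = 26942$
$\left(-36304 - 20215\right) \left(y{\left(97,-212 \right)} + r\right) = \left(-36304 - 20215\right) \left(-212 + 26942\right) = \left(-56519\right) 26730 = -1510752870$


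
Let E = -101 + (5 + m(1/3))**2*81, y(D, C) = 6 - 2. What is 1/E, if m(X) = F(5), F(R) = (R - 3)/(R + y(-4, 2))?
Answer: 1/2108 ≈ 0.00047438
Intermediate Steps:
y(D, C) = 4
F(R) = (-3 + R)/(4 + R) (F(R) = (R - 3)/(R + 4) = (-3 + R)/(4 + R))
m(X) = 2/9 (m(X) = (-3 + 5)/(4 + 5) = 2/9)
E = 2108 (E = -101 + (5 + 2/9)**2*81 = -101 + (47/9)**2*81 = -101 + (2209/81)*81 = -101 + 2209 = 2108)
1/E = 1/2108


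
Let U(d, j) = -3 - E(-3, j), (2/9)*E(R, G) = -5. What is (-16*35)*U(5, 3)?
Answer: -10920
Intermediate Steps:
E(R, G) = -45/2 (E(R, G) = (9/2)*(-5) = -45/2)
U(d, j) = 39/2 (U(d, j) = -3 - 1*(-45/2) = -3 + 45/2 = 39/2)
(-16*35)*U(5, 3) = -16*35*(39/2) = -560*39/2 = -10920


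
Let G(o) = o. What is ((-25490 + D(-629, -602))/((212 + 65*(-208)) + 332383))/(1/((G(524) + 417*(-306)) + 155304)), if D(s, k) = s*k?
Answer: 9968519968/319075 ≈ 31242.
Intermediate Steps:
D(s, k) = k*s
((-25490 + D(-629, -602))/((212 + 65*(-208)) + 332383))/(1/((G(524) + 417*(-306)) + 155304)) = ((-25490 - 602*(-629))/((212 + 65*(-208)) + 332383))/(1/((524 + 417*(-306)) + 155304)) = ((-25490 + 378658)/((212 - 13520) + 332383))/(1/((524 - 127602) + 155304)) = (353168/(-13308 + 332383))/(1/(-127078 + 155304)) = (353168/319075)/(1/28226) = (353168*(1/319075))/(1/28226) = (353168/319075)*28226 = 9968519968/319075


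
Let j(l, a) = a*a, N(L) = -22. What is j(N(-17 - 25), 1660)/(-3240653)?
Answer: -2755600/3240653 ≈ -0.85032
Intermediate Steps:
j(l, a) = a**2
j(N(-17 - 25), 1660)/(-3240653) = 1660**2/(-3240653) = 2755600*(-1/3240653) = -2755600/3240653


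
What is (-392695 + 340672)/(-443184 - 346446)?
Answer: 17341/263210 ≈ 0.065883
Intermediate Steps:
(-392695 + 340672)/(-443184 - 346446) = -52023/(-789630) = -52023*(-1/789630) = 17341/263210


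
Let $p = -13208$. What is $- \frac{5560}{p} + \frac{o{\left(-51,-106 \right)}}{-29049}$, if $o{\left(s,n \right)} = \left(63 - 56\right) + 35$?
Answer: $\frac{6706571}{15986633} \approx 0.41951$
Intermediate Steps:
$o{\left(s,n \right)} = 42$ ($o{\left(s,n \right)} = 7 + 35 = 42$)
$- \frac{5560}{p} + \frac{o{\left(-51,-106 \right)}}{-29049} = - \frac{5560}{-13208} + \frac{42}{-29049} = \left(-5560\right) \left(- \frac{1}{13208}\right) + 42 \left(- \frac{1}{29049}\right) = \frac{695}{1651} - \frac{14}{9683} = \frac{6706571}{15986633}$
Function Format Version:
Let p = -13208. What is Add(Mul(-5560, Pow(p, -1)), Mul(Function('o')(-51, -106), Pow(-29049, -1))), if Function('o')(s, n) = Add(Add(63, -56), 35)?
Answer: Rational(6706571, 15986633) ≈ 0.41951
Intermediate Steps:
Function('o')(s, n) = 42 (Function('o')(s, n) = Add(7, 35) = 42)
Add(Mul(-5560, Pow(p, -1)), Mul(Function('o')(-51, -106), Pow(-29049, -1))) = Add(Mul(-5560, Pow(-13208, -1)), Mul(42, Pow(-29049, -1))) = Add(Mul(-5560, Rational(-1, 13208)), Mul(42, Rational(-1, 29049))) = Add(Rational(695, 1651), Rational(-14, 9683)) = Rational(6706571, 15986633)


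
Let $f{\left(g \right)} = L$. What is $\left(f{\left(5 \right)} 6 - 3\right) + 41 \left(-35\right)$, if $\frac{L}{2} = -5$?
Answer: $-1498$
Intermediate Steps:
$L = -10$ ($L = 2 \left(-5\right) = -10$)
$f{\left(g \right)} = -10$
$\left(f{\left(5 \right)} 6 - 3\right) + 41 \left(-35\right) = \left(\left(-10\right) 6 - 3\right) + 41 \left(-35\right) = \left(-60 - 3\right) - 1435 = -63 - 1435 = -1498$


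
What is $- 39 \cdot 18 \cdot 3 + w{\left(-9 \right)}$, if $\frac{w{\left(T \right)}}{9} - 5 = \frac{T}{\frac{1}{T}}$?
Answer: $-1332$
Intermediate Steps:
$w{\left(T \right)} = 45 + 9 T^{2}$ ($w{\left(T \right)} = 45 + 9 \frac{T}{\frac{1}{T}} = 45 + 9 T T = 45 + 9 T^{2}$)
$- 39 \cdot 18 \cdot 3 + w{\left(-9 \right)} = - 39 \cdot 18 \cdot 3 + \left(45 + 9 \left(-9\right)^{2}\right) = \left(-39\right) 54 + \left(45 + 9 \cdot 81\right) = -2106 + \left(45 + 729\right) = -2106 + 774 = -1332$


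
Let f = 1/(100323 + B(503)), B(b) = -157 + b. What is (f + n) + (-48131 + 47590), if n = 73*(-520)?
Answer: -3875857168/100669 ≈ -38501.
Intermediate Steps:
n = -37960
f = 1/100669 (f = 1/(100323 + (-157 + 503)) = 1/(100323 + 346) = 1/100669 ≈ 9.9335e-6)
(f + n) + (-48131 + 47590) = (1/100669 - 37960) + (-48131 + 47590) = -3821395239/100669 - 541 = -3875857168/100669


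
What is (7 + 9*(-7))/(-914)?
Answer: 28/457 ≈ 0.061269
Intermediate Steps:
(7 + 9*(-7))/(-914) = (7 - 63)*(-1/914) = -56*(-1/914) = 28/457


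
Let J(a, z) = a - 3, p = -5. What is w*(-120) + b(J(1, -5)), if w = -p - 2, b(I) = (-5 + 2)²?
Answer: -351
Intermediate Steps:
J(a, z) = -3 + a
b(I) = 9 (b(I) = (-3)² = 9)
w = 3 (w = -1*(-5) - 2 = 5 - 2 = 3)
w*(-120) + b(J(1, -5)) = 3*(-120) + 9 = -360 + 9 = -351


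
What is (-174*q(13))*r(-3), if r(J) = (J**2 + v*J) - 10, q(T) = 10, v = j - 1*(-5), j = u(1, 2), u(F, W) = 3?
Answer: 43500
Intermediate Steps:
j = 3
v = 8 (v = 3 - 1*(-5) = 3 + 5 = 8)
r(J) = -10 + J**2 + 8*J (r(J) = (J**2 + 8*J) - 10 = -10 + J**2 + 8*J)
(-174*q(13))*r(-3) = (-174*10)*(-10 + (-3)**2 + 8*(-3)) = -1740*(-10 + 9 - 24) = -1740*(-25) = 43500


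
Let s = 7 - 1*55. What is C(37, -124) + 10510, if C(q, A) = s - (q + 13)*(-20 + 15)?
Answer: 10712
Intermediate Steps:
s = -48 (s = 7 - 55 = -48)
C(q, A) = 17 + 5*q (C(q, A) = -48 - (q + 13)*(-20 + 15) = -48 - (13 + q)*(-5) = -48 - (-65 - 5*q) = -48 + (65 + 5*q) = 17 + 5*q)
C(37, -124) + 10510 = (17 + 5*37) + 10510 = (17 + 185) + 10510 = 202 + 10510 = 10712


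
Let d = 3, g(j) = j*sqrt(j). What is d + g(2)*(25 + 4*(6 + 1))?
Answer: 3 + 106*sqrt(2) ≈ 152.91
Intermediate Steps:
g(j) = j**(3/2)
d + g(2)*(25 + 4*(6 + 1)) = 3 + 2**(3/2)*(25 + 4*(6 + 1)) = 3 + (2*sqrt(2))*(25 + 4*7) = 3 + (2*sqrt(2))*(25 + 28) = 3 + (2*sqrt(2))*53 = 3 + 106*sqrt(2)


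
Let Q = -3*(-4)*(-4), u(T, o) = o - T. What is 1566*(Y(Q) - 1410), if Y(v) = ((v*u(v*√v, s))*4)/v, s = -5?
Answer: -2239380 + 1202688*I*√3 ≈ -2.2394e+6 + 2.0831e+6*I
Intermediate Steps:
Q = -48 (Q = 12*(-4) = -48)
Y(v) = -20 - 4*v^(3/2) (Y(v) = ((v*(-5 - v*√v))*4)/v = ((v*(-5 - v^(3/2)))*4)/v = (4*v*(-5 - v^(3/2)))/v = -20 - 4*v^(3/2))
1566*(Y(Q) - 1410) = 1566*((-20 - (-768)*I*√3) - 1410) = 1566*((-20 + 768*I*√3) - 1410) = 1566*(-1430 + 768*I*√3) = -2239380 + 1202688*I*√3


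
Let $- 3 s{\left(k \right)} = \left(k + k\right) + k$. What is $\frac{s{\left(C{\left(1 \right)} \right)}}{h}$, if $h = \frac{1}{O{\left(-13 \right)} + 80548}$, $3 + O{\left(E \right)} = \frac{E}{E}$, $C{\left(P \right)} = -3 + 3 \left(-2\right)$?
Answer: $724914$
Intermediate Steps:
$C{\left(P \right)} = -9$ ($C{\left(P \right)} = -3 - 6 = -9$)
$O{\left(E \right)} = -2$ ($O{\left(E \right)} = -3 + \frac{E}{E} = -3 + 1 = -2$)
$s{\left(k \right)} = - k$ ($s{\left(k \right)} = - \frac{\left(k + k\right) + k}{3} = - \frac{2 k + k}{3} = - \frac{3 k}{3} = - k$)
$h = \frac{1}{80546}$ ($h = \frac{1}{-2 + 80548} = \frac{1}{80546} \approx 1.2415 \cdot 10^{-5}$)
$\frac{s{\left(C{\left(1 \right)} \right)}}{h} = \left(-1\right) \left(-9\right) \frac{1}{\frac{1}{80546}} = 9 \cdot 80546 = 724914$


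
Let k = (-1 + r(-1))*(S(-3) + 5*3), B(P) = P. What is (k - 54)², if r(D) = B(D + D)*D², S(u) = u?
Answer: 8100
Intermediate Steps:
r(D) = 2*D³ (r(D) = (D + D)*D² = (2*D)*D² = 2*D³)
k = -36 (k = (-1 + 2*(-1)³)*(-3 + 5*3) = (-1 + 2*(-1))*(-3 + 15) = (-1 - 2)*12 = -3*12 = -36)
(k - 54)² = (-36 - 54)² = (-90)² = 8100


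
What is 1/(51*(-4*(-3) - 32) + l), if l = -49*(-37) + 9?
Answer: 1/802 ≈ 0.0012469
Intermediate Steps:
l = 1822 (l = 1813 + 9 = 1822)
1/(51*(-4*(-3) - 32) + l) = 1/(51*(-4*(-3) - 32) + 1822) = 1/(51*(12 - 32) + 1822) = 1/(51*(-20) + 1822) = 1/(-1020 + 1822) = 1/802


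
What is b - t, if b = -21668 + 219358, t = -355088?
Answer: 552778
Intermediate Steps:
b = 197690
b - t = 197690 - 1*(-355088) = 197690 + 355088 = 552778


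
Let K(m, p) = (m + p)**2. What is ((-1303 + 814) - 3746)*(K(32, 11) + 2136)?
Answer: -16876475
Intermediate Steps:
((-1303 + 814) - 3746)*(K(32, 11) + 2136) = ((-1303 + 814) - 3746)*((32 + 11)**2 + 2136) = (-489 - 3746)*(43**2 + 2136) = -4235*(1849 + 2136) = -4235*3985 = -16876475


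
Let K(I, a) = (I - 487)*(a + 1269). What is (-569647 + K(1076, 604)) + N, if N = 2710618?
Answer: 3244168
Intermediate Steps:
K(I, a) = (-487 + I)*(1269 + a)
(-569647 + K(1076, 604)) + N = (-569647 + (-618003 - 487*604 + 1269*1076 + 1076*604)) + 2710618 = (-569647 + (-618003 - 294148 + 1365444 + 649904)) + 2710618 = (-569647 + 1103197) + 2710618 = 533550 + 2710618 = 3244168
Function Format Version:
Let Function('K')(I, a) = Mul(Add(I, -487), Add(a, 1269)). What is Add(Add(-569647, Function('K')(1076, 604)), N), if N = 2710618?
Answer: 3244168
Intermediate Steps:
Function('K')(I, a) = Mul(Add(-487, I), Add(1269, a))
Add(Add(-569647, Function('K')(1076, 604)), N) = Add(Add(-569647, Add(-618003, Mul(-487, 604), Mul(1269, 1076), Mul(1076, 604))), 2710618) = Add(Add(-569647, Add(-618003, -294148, 1365444, 649904)), 2710618) = Add(Add(-569647, 1103197), 2710618) = Add(533550, 2710618) = 3244168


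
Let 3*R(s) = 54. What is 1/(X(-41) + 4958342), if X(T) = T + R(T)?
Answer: 1/4958319 ≈ 2.0168e-7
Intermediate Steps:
R(s) = 18 (R(s) = (⅓)*54 = 18)
X(T) = 18 + T (X(T) = T + 18 = 18 + T)
1/(X(-41) + 4958342) = 1/((18 - 41) + 4958342) = 1/(-23 + 4958342) = 1/4958319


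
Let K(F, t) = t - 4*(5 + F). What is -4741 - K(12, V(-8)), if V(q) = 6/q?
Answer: -18689/4 ≈ -4672.3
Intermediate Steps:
K(F, t) = -20 + t - 4*F (K(F, t) = t + (-20 - 4*F) = -20 + t - 4*F)
-4741 - K(12, V(-8)) = -4741 - (-20 + 6/(-8) - 4*12) = -4741 - (-20 + 6*(-⅛) - 48) = -4741 - (-20 - ¾ - 48) = -4741 - 1*(-275/4) = -4741 + 275/4 = -18689/4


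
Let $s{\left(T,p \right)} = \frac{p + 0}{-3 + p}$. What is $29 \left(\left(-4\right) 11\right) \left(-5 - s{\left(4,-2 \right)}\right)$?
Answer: $\frac{34452}{5} \approx 6890.4$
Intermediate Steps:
$s{\left(T,p \right)} = \frac{p}{-3 + p}$
$29 \left(\left(-4\right) 11\right) \left(-5 - s{\left(4,-2 \right)}\right) = 29 \left(\left(-4\right) 11\right) \left(-5 - - \frac{2}{-3 - 2}\right) = 29 \left(-44\right) \left(-5 - - \frac{2}{-5}\right) = - 1276 \left(-5 - \left(-2\right) \left(- \frac{1}{5}\right)\right) = - 1276 \left(-5 - \frac{2}{5}\right) = \left(-1276\right) \left(- \frac{27}{5}\right) = \frac{34452}{5}$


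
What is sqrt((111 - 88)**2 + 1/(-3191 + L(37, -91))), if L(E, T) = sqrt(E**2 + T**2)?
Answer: sqrt(1688038 - 2645*sqrt(386))/sqrt(3191 - 5*sqrt(386)) ≈ 23.000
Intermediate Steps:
sqrt((111 - 88)**2 + 1/(-3191 + L(37, -91))) = sqrt((111 - 88)**2 + 1/(-3191 + sqrt(37**2 + (-91)**2))) = sqrt(23**2 + 1/(-3191 + sqrt(1369 + 8281))) = sqrt(529 + 1/(-3191 + sqrt(9650))) = sqrt(529 + 1/(-3191 + 5*sqrt(386)))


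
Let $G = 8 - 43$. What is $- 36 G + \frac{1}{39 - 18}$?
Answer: $\frac{26461}{21} \approx 1260.0$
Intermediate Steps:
$G = -35$
$- 36 G + \frac{1}{39 - 18} = \left(-36\right) \left(-35\right) + \frac{1}{39 - 18} = 1260 + \frac{1}{21} = \frac{26461}{21}$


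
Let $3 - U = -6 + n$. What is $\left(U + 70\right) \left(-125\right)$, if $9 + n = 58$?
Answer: $-3750$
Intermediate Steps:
$n = 49$ ($n = -9 + 58 = 49$)
$U = -40$ ($U = 3 - \left(-6 + 49\right) = 3 - 43 = -40$)
$\left(U + 70\right) \left(-125\right) = \left(-40 + 70\right) \left(-125\right) = 30 \left(-125\right) = -3750$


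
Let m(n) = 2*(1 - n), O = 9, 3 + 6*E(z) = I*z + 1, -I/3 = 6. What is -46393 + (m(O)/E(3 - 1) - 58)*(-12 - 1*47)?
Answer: -819281/19 ≈ -43120.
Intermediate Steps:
I = -18 (I = -3*6 = -18)
E(z) = -⅓ - 3*z (E(z) = -½ + (-18*z + 1)/6 = -½ + (1 - 18*z)/6 = -½ + (⅙ - 3*z) = -⅓ - 3*z)
m(n) = 2 - 2*n
-46393 + (m(O)/E(3 - 1) - 58)*(-12 - 1*47) = -46393 + ((2 - 2*9)/(-⅓ - 3*(3 - 1)) - 58)*(-12 - 1*47) = -46393 + ((2 - 18)/(-⅓ - 3*2) - 58)*(-12 - 47) = -46393 + (-16/(-⅓ - 6) - 58)*(-59) = -46393 + (-16/(-19/3) - 58)*(-59) = -46393 + (-16*(-3/19) - 58)*(-59) = -46393 + (48/19 - 58)*(-59) = -46393 - 1054/19*(-59) = -46393 + 62186/19 = -819281/19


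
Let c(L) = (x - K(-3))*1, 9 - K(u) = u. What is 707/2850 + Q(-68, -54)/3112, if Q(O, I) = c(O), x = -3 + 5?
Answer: 542921/2217300 ≈ 0.24486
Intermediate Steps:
x = 2
K(u) = 9 - u
c(L) = -10 (c(L) = (2 - (9 - 1*(-3)))*1 = (2 - (9 + 3))*1 = (2 - 1*12)*1 = (2 - 12)*1 = -10*1 = -10)
Q(O, I) = -10
707/2850 + Q(-68, -54)/3112 = 707/2850 - 10/3112 = 707*(1/2850) - 10*1/3112 = 707/2850 - 5/1556 = 542921/2217300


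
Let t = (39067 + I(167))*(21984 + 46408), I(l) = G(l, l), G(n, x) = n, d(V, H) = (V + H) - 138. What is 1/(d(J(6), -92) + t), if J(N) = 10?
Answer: 1/2683291508 ≈ 3.7268e-10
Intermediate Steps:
d(V, H) = -138 + H + V (d(V, H) = (H + V) - 138 = -138 + H + V)
I(l) = l
t = 2683291728 (t = (39067 + 167)*(21984 + 46408) = 39234*68392 = 2683291728)
1/(d(J(6), -92) + t) = 1/((-138 - 92 + 10) + 2683291728) = 1/(-220 + 2683291728) = 1/2683291508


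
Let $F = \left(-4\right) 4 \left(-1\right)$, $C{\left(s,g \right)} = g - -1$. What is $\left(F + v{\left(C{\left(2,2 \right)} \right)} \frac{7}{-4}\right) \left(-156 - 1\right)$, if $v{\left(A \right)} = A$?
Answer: $- \frac{6751}{4} \approx -1687.8$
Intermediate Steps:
$C{\left(s,g \right)} = 1 + g$ ($C{\left(s,g \right)} = g + 1 = 1 + g$)
$F = 16$ ($F = \left(-16\right) \left(-1\right) = 16$)
$\left(F + v{\left(C{\left(2,2 \right)} \right)} \frac{7}{-4}\right) \left(-156 - 1\right) = \left(16 + \left(1 + 2\right) \frac{7}{-4}\right) \left(-156 - 1\right) = \left(16 + 3 \cdot 7 \left(- \frac{1}{4}\right)\right) \left(-157\right) = \left(16 + 3 \left(- \frac{7}{4}\right)\right) \left(-157\right) = \left(16 - \frac{21}{4}\right) \left(-157\right) = \frac{43}{4} \left(-157\right) = - \frac{6751}{4}$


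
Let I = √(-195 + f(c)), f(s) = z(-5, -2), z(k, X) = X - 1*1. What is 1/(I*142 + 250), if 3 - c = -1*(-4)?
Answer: 125/2027486 - 213*I*√22/2027486 ≈ 6.1653e-5 - 0.00049276*I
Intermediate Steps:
z(k, X) = -1 + X (z(k, X) = X - 1 = -1 + X)
c = -1 (c = 3 - (-1)*(-4) = 3 - 1*4 = 3 - 4 = -1)
f(s) = -3 (f(s) = -1 - 2 = -3)
I = 3*I*√22 (I = √(-195 - 3) = √(-198) = 3*I*√22 ≈ 14.071*I)
1/(I*142 + 250) = 1/((3*I*√22)*142 + 250) = 1/(426*I*√22 + 250) = 1/(250 + 426*I*√22)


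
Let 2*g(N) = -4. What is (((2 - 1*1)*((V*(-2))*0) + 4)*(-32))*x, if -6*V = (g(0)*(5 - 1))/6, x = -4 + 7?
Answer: -384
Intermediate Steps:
g(N) = -2 (g(N) = (½)*(-4) = -2)
x = 3
V = 2/9 (V = -(-2*(5 - 1))/(6*6) = -(-2*4)/(6*6) = -(-4)/(3*6) = -⅙*(-4/3) = 2/9 ≈ 0.22222)
(((2 - 1*1)*((V*(-2))*0) + 4)*(-32))*x = (((2 - 1*1)*(((2/9)*(-2))*0) + 4)*(-32))*3 = (((2 - 1)*(-4/9*0) + 4)*(-32))*3 = ((1*0 + 4)*(-32))*3 = ((0 + 4)*(-32))*3 = (4*(-32))*3 = -128*3 = -384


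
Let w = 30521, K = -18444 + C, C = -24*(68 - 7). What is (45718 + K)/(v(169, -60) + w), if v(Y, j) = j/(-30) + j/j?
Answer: 12905/15262 ≈ 0.84556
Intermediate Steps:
v(Y, j) = 1 - j/30 (v(Y, j) = j*(-1/30) + 1 = -j/30 + 1 = 1 - j/30)
C = -1464 (C = -24*61 = -1464)
K = -19908 (K = -18444 - 1464 = -19908)
(45718 + K)/(v(169, -60) + w) = (45718 - 19908)/((1 - 1/30*(-60)) + 30521) = 25810/((1 + 2) + 30521) = 25810/(3 + 30521) = 25810/30524 = 25810*(1/30524) = 12905/15262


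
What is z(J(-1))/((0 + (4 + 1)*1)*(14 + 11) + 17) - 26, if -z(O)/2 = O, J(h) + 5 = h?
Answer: -1840/71 ≈ -25.915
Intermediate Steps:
J(h) = -5 + h
z(O) = -2*O
z(J(-1))/((0 + (4 + 1)*1)*(14 + 11) + 17) - 26 = (-2*(-5 - 1))/((0 + (4 + 1)*1)*(14 + 11) + 17) - 26 = (-2*(-6))/((0 + 5*1)*25 + 17) - 26 = 12/((0 + 5)*25 + 17) - 26 = 12/(5*25 + 17) - 26 = 12/(125 + 17) - 26 = 12/142 - 26 = (1/142)*12 - 26 = 6/71 - 26 = -1840/71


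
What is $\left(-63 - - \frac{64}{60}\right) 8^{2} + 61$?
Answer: $- \frac{58541}{15} \approx -3902.7$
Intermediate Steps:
$\left(-63 - - \frac{64}{60}\right) 8^{2} + 61 = \left(-63 - \left(-64\right) \frac{1}{60}\right) 64 + 61 = \left(-63 - - \frac{16}{15}\right) 64 + 61 = \left(-63 + \frac{16}{15}\right) 64 + 61 = \left(- \frac{929}{15}\right) 64 + 61 = - \frac{59456}{15} + 61 = - \frac{58541}{15}$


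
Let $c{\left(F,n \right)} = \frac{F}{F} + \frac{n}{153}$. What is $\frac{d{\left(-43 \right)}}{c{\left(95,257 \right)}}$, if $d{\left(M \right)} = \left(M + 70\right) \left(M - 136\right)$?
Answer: $- \frac{739449}{410} \approx -1803.5$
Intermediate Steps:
$d{\left(M \right)} = \left(-136 + M\right) \left(70 + M\right)$ ($d{\left(M \right)} = \left(70 + M\right) \left(-136 + M\right) = \left(-136 + M\right) \left(70 + M\right)$)
$c{\left(F,n \right)} = 1 + \frac{n}{153}$ ($c{\left(F,n \right)} = 1 + n \frac{1}{153} = 1 + \frac{n}{153}$)
$\frac{d{\left(-43 \right)}}{c{\left(95,257 \right)}} = \frac{-9520 + \left(-43\right)^{2} - -2838}{1 + \frac{1}{153} \cdot 257} = \frac{-9520 + 1849 + 2838}{1 + \frac{257}{153}} = - \frac{4833}{\frac{410}{153}} = \left(-4833\right) \frac{153}{410} = - \frac{739449}{410}$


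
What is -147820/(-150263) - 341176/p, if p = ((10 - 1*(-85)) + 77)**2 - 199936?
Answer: 9555945241/3199700322 ≈ 2.9865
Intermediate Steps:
p = -170352 (p = ((10 + 85) + 77)**2 - 199936 = (95 + 77)**2 - 199936 = 172**2 - 199936 = 29584 - 199936 = -170352)
-147820/(-150263) - 341176/p = -147820/(-150263) - 341176/(-170352) = -147820*(-1/150263) - 341176*(-1/170352) = 147820/150263 + 42647/21294 = 9555945241/3199700322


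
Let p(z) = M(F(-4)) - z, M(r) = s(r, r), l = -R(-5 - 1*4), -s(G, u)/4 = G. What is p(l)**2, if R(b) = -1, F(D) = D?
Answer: 225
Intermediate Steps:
s(G, u) = -4*G
l = 1 (l = -1*(-1) = 1)
M(r) = -4*r
p(z) = 16 - z (p(z) = -4*(-4) - z = 16 - z)
p(l)**2 = (16 - 1*1)**2 = (16 - 1)**2 = 15**2 = 225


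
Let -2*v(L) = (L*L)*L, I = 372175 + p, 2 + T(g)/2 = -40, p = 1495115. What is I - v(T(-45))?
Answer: 1570938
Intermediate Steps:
T(g) = -84 (T(g) = -4 + 2*(-40) = -4 - 80 = -84)
I = 1867290 (I = 372175 + 1495115 = 1867290)
v(L) = -L³/2 (v(L) = -L*L*L/2 = -L²*L/2 = -L³/2)
I - v(T(-45)) = 1867290 - (-1)*(-84)³/2 = 1867290 - (-1)*(-592704)/2 = 1867290 - 1*296352 = 1867290 - 296352 = 1570938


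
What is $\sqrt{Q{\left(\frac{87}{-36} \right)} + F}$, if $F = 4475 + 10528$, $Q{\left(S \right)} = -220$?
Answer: $\sqrt{14783} \approx 121.59$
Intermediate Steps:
$F = 15003$
$\sqrt{Q{\left(\frac{87}{-36} \right)} + F} = \sqrt{-220 + 15003} = \sqrt{14783}$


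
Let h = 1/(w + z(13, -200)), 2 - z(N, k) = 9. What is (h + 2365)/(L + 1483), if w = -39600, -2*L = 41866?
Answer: -46835277/385178075 ≈ -0.12159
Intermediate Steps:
L = -20933 (L = -½*41866 = -20933)
z(N, k) = -7 (z(N, k) = 2 - 1*9 = 2 - 9 = -7)
h = -1/39607 (h = 1/(-39600 - 7) = 1/(-39607) = -1/39607 ≈ -2.5248e-5)
(h + 2365)/(L + 1483) = (-1/39607 + 2365)/(-20933 + 1483) = (93670554/39607)/(-19450) = (93670554/39607)*(-1/19450) = -46835277/385178075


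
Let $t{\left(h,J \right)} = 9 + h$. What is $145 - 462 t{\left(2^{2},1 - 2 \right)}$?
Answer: $-5861$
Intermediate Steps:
$145 - 462 t{\left(2^{2},1 - 2 \right)} = 145 - 462 \left(9 + 2^{2}\right) = 145 - 462 \left(9 + 4\right) = 145 - 6006 = -5861$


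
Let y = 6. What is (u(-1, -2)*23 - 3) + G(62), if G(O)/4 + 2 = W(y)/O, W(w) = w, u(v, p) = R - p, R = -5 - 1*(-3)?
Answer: -329/31 ≈ -10.613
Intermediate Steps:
R = -2 (R = -5 + 3 = -2)
u(v, p) = -2 - p
G(O) = -8 + 24/O (G(O) = -8 + 4*(6/O) = -8 + 24/O)
(u(-1, -2)*23 - 3) + G(62) = ((-2 - 1*(-2))*23 - 3) + (-8 + 24/62) = ((-2 + 2)*23 - 3) + (-8 + 24*(1/62)) = (0*23 - 3) + (-8 + 12/31) = (0 - 3) - 236/31 = -3 - 236/31 = -329/31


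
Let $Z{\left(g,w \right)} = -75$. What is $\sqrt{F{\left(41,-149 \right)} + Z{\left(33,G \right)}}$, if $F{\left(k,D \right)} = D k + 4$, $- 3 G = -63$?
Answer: $2 i \sqrt{1545} \approx 78.613 i$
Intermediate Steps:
$G = 21$ ($G = \left(- \frac{1}{3}\right) \left(-63\right) = 21$)
$F{\left(k,D \right)} = 4 + D k$
$\sqrt{F{\left(41,-149 \right)} + Z{\left(33,G \right)}} = \sqrt{\left(4 - 6109\right) - 75} = \sqrt{-6105 - 75} = \sqrt{-6180} = 2 i \sqrt{1545}$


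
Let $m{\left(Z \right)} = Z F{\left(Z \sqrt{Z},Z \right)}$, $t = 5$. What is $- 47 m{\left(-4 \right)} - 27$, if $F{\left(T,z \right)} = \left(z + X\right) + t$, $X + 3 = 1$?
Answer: $-215$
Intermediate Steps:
$X = -2$ ($X = -3 + 1 = -2$)
$F{\left(T,z \right)} = 3 + z$ ($F{\left(T,z \right)} = \left(z - 2\right) + 5 = \left(-2 + z\right) + 5 = 3 + z$)
$m{\left(Z \right)} = Z \left(3 + Z\right)$
$- 47 m{\left(-4 \right)} - 27 = - 47 \left(- 4 \left(3 - 4\right)\right) - 27 = - 47 \left(\left(-4\right) \left(-1\right)\right) - 27 = \left(-47\right) 4 - 27 = -188 - 27 = -215$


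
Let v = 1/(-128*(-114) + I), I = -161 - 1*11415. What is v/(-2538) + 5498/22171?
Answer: 42085012613/169710313968 ≈ 0.24798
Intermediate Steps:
I = -11576 (I = -161 - 11415 = -11576)
v = 1/3016 (v = 1/(-128*(-114) - 11576) = 1/(14592 - 11576) = 1/3016 ≈ 0.00033156)
v/(-2538) + 5498/22171 = (1/3016)/(-2538) + 5498/22171 = (1/3016)*(-1/2538) + 5498*(1/22171) = -1/7654608 + 5498/22171 = 42085012613/169710313968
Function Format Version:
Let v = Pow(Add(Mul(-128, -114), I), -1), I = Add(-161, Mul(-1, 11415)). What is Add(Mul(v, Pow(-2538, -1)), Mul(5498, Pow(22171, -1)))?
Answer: Rational(42085012613, 169710313968) ≈ 0.24798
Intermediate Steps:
I = -11576 (I = Add(-161, -11415) = -11576)
v = Rational(1, 3016) (v = Pow(Add(Mul(-128, -114), -11576), -1) = Pow(Add(14592, -11576), -1) = Pow(3016, -1) = Rational(1, 3016) ≈ 0.00033156)
Add(Mul(v, Pow(-2538, -1)), Mul(5498, Pow(22171, -1))) = Add(Mul(Rational(1, 3016), Pow(-2538, -1)), Mul(5498, Pow(22171, -1))) = Add(Mul(Rational(1, 3016), Rational(-1, 2538)), Mul(5498, Rational(1, 22171))) = Add(Rational(-1, 7654608), Rational(5498, 22171)) = Rational(42085012613, 169710313968)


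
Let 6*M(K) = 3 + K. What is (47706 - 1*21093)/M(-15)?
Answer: -26613/2 ≈ -13307.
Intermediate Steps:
M(K) = ½ + K/6 (M(K) = (3 + K)/6 = ½ + K/6)
(47706 - 1*21093)/M(-15) = (47706 - 1*21093)/(½ + (⅙)*(-15)) = (47706 - 21093)/(½ - 5/2) = 26613/(-2) = 26613*(-½) = -26613/2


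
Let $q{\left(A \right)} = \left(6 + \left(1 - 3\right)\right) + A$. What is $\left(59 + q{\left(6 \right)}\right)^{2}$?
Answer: $4761$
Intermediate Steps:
$q{\left(A \right)} = 4 + A$ ($q{\left(A \right)} = \left(6 - 2\right) + A = 4 + A$)
$\left(59 + q{\left(6 \right)}\right)^{2} = \left(59 + \left(4 + 6\right)\right)^{2} = \left(59 + 10\right)^{2} = 69^{2} = 4761$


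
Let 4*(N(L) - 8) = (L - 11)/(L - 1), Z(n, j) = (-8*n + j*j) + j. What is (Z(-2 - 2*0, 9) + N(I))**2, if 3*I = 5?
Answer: 48841/4 ≈ 12210.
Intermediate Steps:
Z(n, j) = j + j**2 - 8*n (Z(n, j) = (-8*n + j**2) + j = (j**2 - 8*n) + j = j + j**2 - 8*n)
I = 5/3 (I = (1/3)*5 = 5/3 ≈ 1.6667)
N(L) = 8 + (-11 + L)/(4*(-1 + L)) (N(L) = 8 + ((L - 11)/(L - 1))/4 = 8 + ((-11 + L)/(-1 + L))/4 = 8 + (-11 + L)/(4*(-1 + L)))
(Z(-2 - 2*0, 9) + N(I))**2 = ((9 + 9**2 - 8*(-2 - 2*0)) + (-43 + 33*(5/3))/(4*(-1 + 5/3)))**2 = ((9 + 81 - 8*(-2 + 0)) + (-43 + 55)/(4*(2/3)))**2 = ((9 + 81 - 8*(-2)) + (1/4)*(3/2)*12)**2 = ((9 + 81 + 16) + 9/2)**2 = (106 + 9/2)**2 = (221/2)**2 = 48841/4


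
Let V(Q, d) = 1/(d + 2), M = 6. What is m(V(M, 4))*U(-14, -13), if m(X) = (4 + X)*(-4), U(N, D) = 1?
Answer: -50/3 ≈ -16.667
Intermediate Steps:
V(Q, d) = 1/(2 + d)
m(X) = -16 - 4*X
m(V(M, 4))*U(-14, -13) = (-16 - 4/(2 + 4))*1 = (-16 - 4/6)*1 = (-16 - 4*⅙)*1 = (-16 - ⅔)*1 = -50/3*1 = -50/3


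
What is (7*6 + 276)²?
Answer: 101124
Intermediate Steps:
(7*6 + 276)² = (42 + 276)² = 318² = 101124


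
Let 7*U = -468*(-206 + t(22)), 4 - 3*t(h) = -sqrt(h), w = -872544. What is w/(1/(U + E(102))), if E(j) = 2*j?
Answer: -84821747328/7 + 136116864*sqrt(22)/7 ≈ -1.2026e+10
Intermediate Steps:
t(h) = 4/3 + sqrt(h)/3 (t(h) = 4/3 - (-1)*sqrt(h)/3 = 4/3 + sqrt(h)/3)
U = 95784/7 - 156*sqrt(22)/7 (U = (-468*(-206 + (4/3 + sqrt(22)/3)))/7 = (-468*(-614/3 + sqrt(22)/3))/7 = (95784 - 156*sqrt(22))/7 = 95784/7 - 156*sqrt(22)/7 ≈ 13579.)
w/(1/(U + E(102))) = -(84821747328/7 - 136116864*sqrt(22)/7) = -872544*(97212/7 - 156*sqrt(22)/7) = -84821747328/7 + 136116864*sqrt(22)/7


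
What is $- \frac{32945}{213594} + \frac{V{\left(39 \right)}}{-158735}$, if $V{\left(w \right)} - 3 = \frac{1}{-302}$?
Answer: $- \frac{78975486211}{511963138209} \approx -0.15426$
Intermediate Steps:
$V{\left(w \right)} = \frac{905}{302}$ ($V{\left(w \right)} = 3 + \frac{1}{-302} = 3 - \frac{1}{302} = \frac{905}{302}$)
$- \frac{32945}{213594} + \frac{V{\left(39 \right)}}{-158735} = - \frac{32945}{213594} + \frac{905}{302 \left(-158735\right)} = \left(-32945\right) \frac{1}{213594} + \frac{905}{302} \left(- \frac{1}{158735}\right) = - \frac{32945}{213594} - \frac{181}{9587594} = - \frac{78975486211}{511963138209}$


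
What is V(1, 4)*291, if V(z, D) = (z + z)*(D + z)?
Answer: 2910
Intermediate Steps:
V(z, D) = 2*z*(D + z) (V(z, D) = (2*z)*(D + z) = 2*z*(D + z))
V(1, 4)*291 = (2*1*(4 + 1))*291 = (2*1*5)*291 = 10*291 = 2910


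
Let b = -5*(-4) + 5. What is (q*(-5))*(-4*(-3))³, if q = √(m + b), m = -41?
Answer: -34560*I ≈ -34560.0*I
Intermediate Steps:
b = 25 (b = 20 + 5 = 25)
q = 4*I (q = √(-41 + 25) = √(-16) = 4*I ≈ 4.0*I)
(q*(-5))*(-4*(-3))³ = ((4*I)*(-5))*(-4*(-3))³ = -20*I*12³ = -20*I*1728 = -34560*I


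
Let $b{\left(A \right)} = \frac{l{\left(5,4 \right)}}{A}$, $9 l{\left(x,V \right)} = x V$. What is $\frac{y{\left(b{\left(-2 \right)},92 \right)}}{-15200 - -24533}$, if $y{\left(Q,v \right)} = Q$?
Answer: $- \frac{10}{83997} \approx -0.00011905$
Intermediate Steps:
$l{\left(x,V \right)} = \frac{V x}{9}$ ($l{\left(x,V \right)} = \frac{x V}{9} = \frac{V x}{9}$)
$b{\left(A \right)} = \frac{20}{9 A}$ ($b{\left(A \right)} = \frac{\frac{1}{9} \cdot 4 \cdot 5}{A} = \frac{20}{9 A}$)
$\frac{y{\left(b{\left(-2 \right)},92 \right)}}{-15200 - -24533} = \frac{\frac{20}{9} \frac{1}{-2}}{-15200 - -24533} = \frac{\frac{20}{9} \left(- \frac{1}{2}\right)}{-15200 + 24533} = - \frac{10}{9 \cdot 9333} = \left(- \frac{10}{9}\right) \frac{1}{9333} = - \frac{10}{83997}$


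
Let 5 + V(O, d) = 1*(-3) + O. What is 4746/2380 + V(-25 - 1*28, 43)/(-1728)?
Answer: 298081/146880 ≈ 2.0294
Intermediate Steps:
V(O, d) = -8 + O (V(O, d) = -5 + (1*(-3) + O) = -5 + (-3 + O) = -8 + O)
4746/2380 + V(-25 - 1*28, 43)/(-1728) = 4746/2380 + (-8 + (-25 - 1*28))/(-1728) = 4746*(1/2380) + (-8 + (-25 - 28))*(-1/1728) = 339/170 + (-8 - 53)*(-1/1728) = 339/170 - 61*(-1/1728) = 339/170 + 61/1728 = 298081/146880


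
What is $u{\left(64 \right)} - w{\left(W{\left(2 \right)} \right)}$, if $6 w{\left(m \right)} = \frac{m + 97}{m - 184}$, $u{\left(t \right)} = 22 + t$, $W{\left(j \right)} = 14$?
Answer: $\frac{29277}{340} \approx 86.109$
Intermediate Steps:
$w{\left(m \right)} = \frac{97 + m}{6 \left(-184 + m\right)}$ ($w{\left(m \right)} = \frac{\left(m + 97\right) \frac{1}{m - 184}}{6} = \frac{\left(97 + m\right) \frac{1}{-184 + m}}{6} = \frac{\frac{1}{-184 + m} \left(97 + m\right)}{6} = \frac{97 + m}{6 \left(-184 + m\right)}$)
$u{\left(64 \right)} - w{\left(W{\left(2 \right)} \right)} = \left(22 + 64\right) - \frac{97 + 14}{6 \left(-184 + 14\right)} = 86 - \frac{1}{6} \frac{1}{-170} \cdot 111 = 86 - \frac{1}{6} \left(- \frac{1}{170}\right) 111 = 86 - - \frac{37}{340} = 86 + \frac{37}{340} = \frac{29277}{340}$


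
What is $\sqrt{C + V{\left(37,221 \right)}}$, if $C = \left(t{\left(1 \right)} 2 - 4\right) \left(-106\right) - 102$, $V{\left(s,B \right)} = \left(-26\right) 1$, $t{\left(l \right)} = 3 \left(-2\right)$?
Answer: $28 \sqrt{2} \approx 39.598$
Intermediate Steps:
$t{\left(l \right)} = -6$
$V{\left(s,B \right)} = -26$
$C = 1594$ ($C = \left(\left(-6\right) 2 - 4\right) \left(-106\right) - 102 = \left(-12 - 4\right) \left(-106\right) - 102 = \left(-16\right) \left(-106\right) - 102 = 1696 - 102 = 1594$)
$\sqrt{C + V{\left(37,221 \right)}} = \sqrt{1594 - 26} = \sqrt{1568} = 28 \sqrt{2}$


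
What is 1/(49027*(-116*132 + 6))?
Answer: -1/750407262 ≈ -1.3326e-9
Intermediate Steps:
1/(49027*(-116*132 + 6)) = 1/(49027*(-15312 + 6)) = (1/49027)/(-15306) = (1/49027)*(-1/15306) = -1/750407262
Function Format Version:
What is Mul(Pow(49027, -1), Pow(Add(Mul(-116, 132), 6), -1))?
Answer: Rational(-1, 750407262) ≈ -1.3326e-9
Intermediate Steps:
Mul(Pow(49027, -1), Pow(Add(Mul(-116, 132), 6), -1)) = Mul(Rational(1, 49027), Pow(Add(-15312, 6), -1)) = Mul(Rational(1, 49027), Pow(-15306, -1)) = Mul(Rational(1, 49027), Rational(-1, 15306)) = Rational(-1, 750407262)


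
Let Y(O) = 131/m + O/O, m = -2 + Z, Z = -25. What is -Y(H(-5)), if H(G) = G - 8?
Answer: 104/27 ≈ 3.8519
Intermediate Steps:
H(G) = -8 + G
m = -27 (m = -2 - 25 = -27)
Y(O) = -104/27 (Y(O) = 131/(-27) + O/O = 131*(-1/27) + 1 = -131/27 + 1 = -104/27)
-Y(H(-5)) = -1*(-104/27) = 104/27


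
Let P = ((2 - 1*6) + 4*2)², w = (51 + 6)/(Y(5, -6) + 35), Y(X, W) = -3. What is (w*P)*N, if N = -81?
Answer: -4617/2 ≈ -2308.5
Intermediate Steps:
w = 57/32 (w = (51 + 6)/(-3 + 35) = 57/32 ≈ 1.7813)
P = 16 (P = ((2 - 6) + 8)² = (-4 + 8)² = 4² = 16)
(w*P)*N = ((57/32)*16)*(-81) = (57/2)*(-81) = -4617/2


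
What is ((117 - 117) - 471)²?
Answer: 221841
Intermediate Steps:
((117 - 117) - 471)² = (0 - 471)² = (-471)² = 221841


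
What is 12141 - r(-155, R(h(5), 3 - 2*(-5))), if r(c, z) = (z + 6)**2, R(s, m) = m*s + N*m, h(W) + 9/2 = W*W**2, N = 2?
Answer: -10172245/4 ≈ -2.5431e+6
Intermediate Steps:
h(W) = -9/2 + W**3 (h(W) = -9/2 + W*W**2 = -9/2 + W**3)
R(s, m) = 2*m + m*s (R(s, m) = m*s + 2*m = 2*m + m*s)
r(c, z) = (6 + z)**2
12141 - r(-155, R(h(5), 3 - 2*(-5))) = 12141 - (6 + (3 - 2*(-5))*(2 + (-9/2 + 5**3)))**2 = 12141 - (6 + (3 + 10)*(2 + (-9/2 + 125)))**2 = 12141 - (6 + 13*(2 + 241/2))**2 = 12141 - (6 + 13*(245/2))**2 = 12141 - (6 + 3185/2)**2 = 12141 - (3197/2)**2 = 12141 - 1*10220809/4 = 12141 - 10220809/4 = -10172245/4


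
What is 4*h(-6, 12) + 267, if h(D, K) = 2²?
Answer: 283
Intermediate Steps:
h(D, K) = 4
4*h(-6, 12) + 267 = 4*4 + 267 = 16 + 267 = 283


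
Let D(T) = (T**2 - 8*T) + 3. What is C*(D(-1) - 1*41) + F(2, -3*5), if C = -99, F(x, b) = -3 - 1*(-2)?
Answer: 2870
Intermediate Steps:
F(x, b) = -1 (F(x, b) = -3 + 2 = -1)
D(T) = 3 + T**2 - 8*T
C*(D(-1) - 1*41) + F(2, -3*5) = -99*((3 + (-1)**2 - 8*(-1)) - 1*41) - 1 = -99*((3 + 1 + 8) - 41) - 1 = -99*(12 - 41) - 1 = -99*(-29) - 1 = 2871 - 1 = 2870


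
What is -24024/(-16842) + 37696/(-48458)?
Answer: 6300940/9715829 ≈ 0.64852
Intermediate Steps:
-24024/(-16842) + 37696/(-48458) = -24024*(-1/16842) + 37696*(-1/48458) = 572/401 - 18848/24229 = 6300940/9715829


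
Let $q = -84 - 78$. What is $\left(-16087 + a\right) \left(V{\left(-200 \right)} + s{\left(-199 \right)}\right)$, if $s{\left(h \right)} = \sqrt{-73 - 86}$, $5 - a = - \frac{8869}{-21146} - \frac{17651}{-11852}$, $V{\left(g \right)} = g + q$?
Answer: $\frac{364804384277809}{62655598} - \frac{2015493835789 i \sqrt{159}}{125311196} \approx 5.8224 \cdot 10^{6} - 2.0281 \cdot 10^{5} i$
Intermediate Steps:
$q = -162$ ($q = -84 - 78 = -162$)
$V{\left(g \right)} = -162 + g$ ($V{\left(g \right)} = g - 162 = -162 + g$)
$a = \frac{387374263}{125311196}$ ($a = 5 - \left(- \frac{8869}{-21146} - \frac{17651}{-11852}\right) = 5 - \left(\left(-8869\right) \left(- \frac{1}{21146}\right) - - \frac{17651}{11852}\right) = 5 - \left(\frac{8869}{21146} + \frac{17651}{11852}\right) = 5 - \frac{239181717}{125311196} = \frac{387374263}{125311196} \approx 3.0913$)
$s{\left(h \right)} = i \sqrt{159}$ ($s{\left(h \right)} = \sqrt{-159} = i \sqrt{159}$)
$\left(-16087 + a\right) \left(V{\left(-200 \right)} + s{\left(-199 \right)}\right) = \left(-16087 + \frac{387374263}{125311196}\right) \left(\left(-162 - 200\right) + i \sqrt{159}\right) = - \frac{2015493835789 \left(-362 + i \sqrt{159}\right)}{125311196} = \frac{364804384277809}{62655598} - \frac{2015493835789 i \sqrt{159}}{125311196}$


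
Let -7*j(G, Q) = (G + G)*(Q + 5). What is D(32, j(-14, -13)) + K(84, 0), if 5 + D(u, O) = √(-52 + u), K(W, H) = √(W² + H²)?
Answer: 79 + 2*I*√5 ≈ 79.0 + 4.4721*I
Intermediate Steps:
K(W, H) = √(H² + W²)
j(G, Q) = -2*G*(5 + Q)/7 (j(G, Q) = -(G + G)*(Q + 5)/7 = -2*G*(5 + Q)/7)
D(u, O) = -5 + √(-52 + u)
D(32, j(-14, -13)) + K(84, 0) = (-5 + √(-52 + 32)) + √(0² + 84²) = (-5 + √(-20)) + √(0 + 7056) = (-5 + 2*I*√5) + √7056 = (-5 + 2*I*√5) + 84 = 79 + 2*I*√5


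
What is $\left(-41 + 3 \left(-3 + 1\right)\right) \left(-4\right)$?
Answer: $188$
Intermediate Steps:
$\left(-41 + 3 \left(-3 + 1\right)\right) \left(-4\right) = \left(-41 + 3 \left(-2\right)\right) \left(-4\right) = \left(-41 - 6\right) \left(-4\right) = \left(-47\right) \left(-4\right) = 188$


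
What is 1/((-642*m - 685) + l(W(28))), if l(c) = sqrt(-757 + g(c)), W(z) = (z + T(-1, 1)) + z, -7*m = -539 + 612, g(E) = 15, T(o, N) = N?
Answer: 294497/1770005399 - 49*I*sqrt(742)/1770005399 ≈ 0.00016638 - 7.5409e-7*I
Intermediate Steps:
m = -73/7 (m = -(-539 + 612)/7 = -1/7*73 = -73/7 ≈ -10.429)
W(z) = 1 + 2*z (W(z) = (z + 1) + z = (1 + z) + z = 1 + 2*z)
l(c) = I*sqrt(742) (l(c) = sqrt(-757 + 15) = sqrt(-742) = I*sqrt(742))
1/((-642*m - 685) + l(W(28))) = 1/((-642*(-73/7) - 685) + I*sqrt(742)) = 1/((46866/7 - 685) + I*sqrt(742)) = 1/(42071/7 + I*sqrt(742))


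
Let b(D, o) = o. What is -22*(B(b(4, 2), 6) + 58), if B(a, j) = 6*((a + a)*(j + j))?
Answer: -7612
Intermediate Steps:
B(a, j) = 24*a*j (B(a, j) = 6*((2*a)*(2*j)) = 6*(4*a*j) = 24*a*j)
-22*(B(b(4, 2), 6) + 58) = -22*(24*2*6 + 58) = -22*(288 + 58) = -22*346 = -7612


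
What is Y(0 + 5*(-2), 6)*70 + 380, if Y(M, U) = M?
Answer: -320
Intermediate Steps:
Y(0 + 5*(-2), 6)*70 + 380 = (0 + 5*(-2))*70 + 380 = (0 - 10)*70 + 380 = -10*70 + 380 = -700 + 380 = -320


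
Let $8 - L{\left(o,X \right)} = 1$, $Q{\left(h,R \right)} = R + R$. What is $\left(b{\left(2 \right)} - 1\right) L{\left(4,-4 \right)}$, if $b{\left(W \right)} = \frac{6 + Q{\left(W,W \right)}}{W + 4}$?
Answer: $\frac{14}{3} \approx 4.6667$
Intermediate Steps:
$Q{\left(h,R \right)} = 2 R$
$L{\left(o,X \right)} = 7$ ($L{\left(o,X \right)} = 8 - 1 = 7$)
$b{\left(W \right)} = \frac{6 + 2 W}{4 + W}$ ($b{\left(W \right)} = \frac{6 + 2 W}{W + 4} = \frac{6 + 2 W}{4 + W}$)
$\left(b{\left(2 \right)} - 1\right) L{\left(4,-4 \right)} = \left(\frac{2 \left(3 + 2\right)}{4 + 2} - 1\right) 7 = \left(2 \cdot \frac{1}{6} \cdot 5 - 1\right) 7 = \left(\frac{5}{3} - 1\right) 7 = \frac{2}{3} \cdot 7 = \frac{14}{3}$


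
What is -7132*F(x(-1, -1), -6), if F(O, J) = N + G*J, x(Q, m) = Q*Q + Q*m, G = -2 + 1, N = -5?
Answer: -7132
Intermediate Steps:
G = -1
x(Q, m) = Q**2 + Q*m
F(O, J) = -5 - J
-7132*F(x(-1, -1), -6) = -7132*(-5 - 1*(-6)) = -7132*(-5 + 6) = -7132*1 = -7132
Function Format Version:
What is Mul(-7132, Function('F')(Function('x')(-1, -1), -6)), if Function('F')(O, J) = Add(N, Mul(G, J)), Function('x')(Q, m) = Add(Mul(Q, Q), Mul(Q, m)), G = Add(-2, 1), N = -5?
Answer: -7132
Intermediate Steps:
G = -1
Function('x')(Q, m) = Add(Pow(Q, 2), Mul(Q, m))
Function('F')(O, J) = Add(-5, Mul(-1, J))
Mul(-7132, Function('F')(Function('x')(-1, -1), -6)) = Mul(-7132, Add(-5, Mul(-1, -6))) = Mul(-7132, Add(-5, 6)) = Mul(-7132, 1) = -7132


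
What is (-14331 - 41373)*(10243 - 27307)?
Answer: 950533056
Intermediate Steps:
(-14331 - 41373)*(10243 - 27307) = -55704*(-17064) = 950533056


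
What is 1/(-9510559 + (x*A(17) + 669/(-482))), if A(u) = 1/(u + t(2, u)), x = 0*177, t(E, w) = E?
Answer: -482/4584090107 ≈ -1.0515e-7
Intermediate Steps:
x = 0
A(u) = 1/(2 + u) (A(u) = 1/(u + 2) = 1/(2 + u))
1/(-9510559 + (x*A(17) + 669/(-482))) = 1/(-9510559 + (0/(2 + 17) + 669/(-482))) = 1/(-9510559 + (0/19 + 669*(-1/482))) = 1/(-9510559 + (0*(1/19) - 669/482)) = 1/(-9510559 + (0 - 669/482)) = 1/(-9510559 - 669/482) = 1/(-4584090107/482) = -482/4584090107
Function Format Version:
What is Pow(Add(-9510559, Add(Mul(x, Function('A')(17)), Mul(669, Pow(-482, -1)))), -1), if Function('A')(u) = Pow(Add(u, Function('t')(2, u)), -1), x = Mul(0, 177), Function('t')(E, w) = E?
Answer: Rational(-482, 4584090107) ≈ -1.0515e-7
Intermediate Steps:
x = 0
Function('A')(u) = Pow(Add(2, u), -1) (Function('A')(u) = Pow(Add(u, 2), -1) = Pow(Add(2, u), -1))
Pow(Add(-9510559, Add(Mul(x, Function('A')(17)), Mul(669, Pow(-482, -1)))), -1) = Pow(Add(-9510559, Add(Mul(0, Pow(Add(2, 17), -1)), Mul(669, Pow(-482, -1)))), -1) = Pow(Add(-9510559, Add(Mul(0, Pow(19, -1)), Mul(669, Rational(-1, 482)))), -1) = Pow(Add(-9510559, Add(Mul(0, Rational(1, 19)), Rational(-669, 482))), -1) = Pow(Add(-9510559, Add(0, Rational(-669, 482))), -1) = Pow(Add(-9510559, Rational(-669, 482)), -1) = Pow(Rational(-4584090107, 482), -1) = Rational(-482, 4584090107)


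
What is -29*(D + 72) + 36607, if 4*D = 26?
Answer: 68661/2 ≈ 34331.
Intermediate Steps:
D = 13/2 (D = (¼)*26 = 13/2 ≈ 6.5000)
-29*(D + 72) + 36607 = -29*(13/2 + 72) + 36607 = -29*157/2 + 36607 = -4553/2 + 36607 = 68661/2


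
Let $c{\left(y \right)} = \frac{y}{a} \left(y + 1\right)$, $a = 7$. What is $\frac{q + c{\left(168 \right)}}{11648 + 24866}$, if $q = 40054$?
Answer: $\frac{22055}{18257} \approx 1.208$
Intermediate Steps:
$c{\left(y \right)} = \frac{y \left(1 + y\right)}{7}$ ($c{\left(y \right)} = \frac{y}{7} \left(y + 1\right) = y \frac{1}{7} \left(1 + y\right) = \frac{y}{7} \left(1 + y\right) = \frac{y \left(1 + y\right)}{7}$)
$\frac{q + c{\left(168 \right)}}{11648 + 24866} = \frac{40054 + \frac{1}{7} \cdot 168 \left(1 + 168\right)}{11648 + 24866} = \frac{40054 + \frac{1}{7} \cdot 168 \cdot 169}{36514} = \left(40054 + 4056\right) \frac{1}{36514} = 44110 \cdot \frac{1}{36514} = \frac{22055}{18257}$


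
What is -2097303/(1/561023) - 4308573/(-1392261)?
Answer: -546061109792404112/464087 ≈ -1.1766e+12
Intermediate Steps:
-2097303/(1/561023) - 4308573/(-1392261) = -2097303/1/561023 - 4308573*(-1/1392261) = -2097303*561023 + 1436191/464087 = -1176635220969 + 1436191/464087 = -546061109792404112/464087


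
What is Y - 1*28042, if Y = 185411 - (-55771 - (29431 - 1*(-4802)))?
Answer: 247373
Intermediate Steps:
Y = 275415 (Y = 185411 - (-55771 - (29431 + 4802)) = 185411 - (-55771 - 1*34233) = 185411 - (-55771 - 34233) = 185411 - 1*(-90004) = 185411 + 90004 = 275415)
Y - 1*28042 = 275415 - 1*28042 = 275415 - 28042 = 247373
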